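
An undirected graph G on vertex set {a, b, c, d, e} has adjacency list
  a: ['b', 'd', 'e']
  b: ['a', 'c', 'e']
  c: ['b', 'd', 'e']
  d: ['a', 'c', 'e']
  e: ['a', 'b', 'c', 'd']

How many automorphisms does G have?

8

Vertex e is the unique vertex of degree 4; the remaining 4 vertices each have degree 3 and induce a cycle, so G is the wheel on 5 vertices with hub e. With the hub fixed, the remaining symmetry is that of the rim cycle C_4, giving the dihedral group D_4.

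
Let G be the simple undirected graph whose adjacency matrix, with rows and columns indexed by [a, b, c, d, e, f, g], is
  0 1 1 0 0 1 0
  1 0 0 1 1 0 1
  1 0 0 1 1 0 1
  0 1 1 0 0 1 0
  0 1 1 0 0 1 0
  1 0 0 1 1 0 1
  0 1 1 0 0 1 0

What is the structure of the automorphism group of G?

The vertices split by degree into {b, c, f} (degree 4) and {a, d, e, g} (degree 3); every edge runs between the two parts, so G is the complete bipartite graph K_{3,4}. Automorphisms preserve the bipartition setwise (since the parts differ in size) and act as S_3 × S_4 within it; |Aut| = 144.

S_3 × S_4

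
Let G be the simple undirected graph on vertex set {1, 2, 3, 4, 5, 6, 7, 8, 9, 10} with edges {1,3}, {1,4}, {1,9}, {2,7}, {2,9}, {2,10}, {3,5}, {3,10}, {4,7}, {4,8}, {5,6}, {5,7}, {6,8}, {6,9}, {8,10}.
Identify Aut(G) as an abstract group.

G is 3-regular on 10 vertices with no triangles and no 4-cycles (girth 5): this is the Petersen graph. Viewing the Petersen graph as the Kneser graph K(5,2) — vertices are 2-subsets of {1,…,5}, edges join disjoint pairs — its automorphisms are exactly the permutations of the 5-element set, so Aut ≅ S_5 of order 120.

the symmetric group S_5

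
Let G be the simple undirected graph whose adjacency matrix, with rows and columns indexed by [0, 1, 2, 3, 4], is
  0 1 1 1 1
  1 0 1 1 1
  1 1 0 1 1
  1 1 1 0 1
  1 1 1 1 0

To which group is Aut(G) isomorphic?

Every vertex has degree 4, so G is the complete graph K_5. Every bijection on the vertex set is an automorphism of K_5; hence Aut(K_5) ≅ S_5, order 120.

S_5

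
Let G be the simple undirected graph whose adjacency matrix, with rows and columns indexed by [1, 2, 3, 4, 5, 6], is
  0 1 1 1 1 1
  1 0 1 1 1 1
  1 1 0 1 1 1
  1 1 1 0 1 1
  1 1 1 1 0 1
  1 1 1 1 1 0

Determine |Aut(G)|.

720

Every vertex has degree 5, so G is the complete graph K_6. Every bijection on the vertex set is an automorphism of K_6; hence Aut(K_6) ≅ S_6, order 720.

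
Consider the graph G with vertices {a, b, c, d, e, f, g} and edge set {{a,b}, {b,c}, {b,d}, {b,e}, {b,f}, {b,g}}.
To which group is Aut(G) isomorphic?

Vertex b has degree 6 and every other vertex has degree 1, so G is the star K_{1,6} with centre b. The 6 leaves are pairwise interchangeable while the centre is fixed, giving Aut(G) = S_6.

the symmetric group on 6 letters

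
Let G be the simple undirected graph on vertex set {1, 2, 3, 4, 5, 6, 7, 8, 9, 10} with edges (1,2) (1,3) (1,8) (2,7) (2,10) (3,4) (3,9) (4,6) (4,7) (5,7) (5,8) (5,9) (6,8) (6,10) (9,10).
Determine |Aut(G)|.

G is 3-regular on 10 vertices with no triangles and no 4-cycles (girth 5): this is the Petersen graph. Viewing the Petersen graph as the Kneser graph K(5,2) — vertices are 2-subsets of {1,…,5}, edges join disjoint pairs — its automorphisms are exactly the permutations of the 5-element set, so Aut ≅ S_5 of order 120.

120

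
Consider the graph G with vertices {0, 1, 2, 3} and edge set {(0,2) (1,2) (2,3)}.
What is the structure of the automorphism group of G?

the symmetric group on 3 letters

Vertex 2 has degree 3 and every other vertex has degree 1, so G is the star K_{1,3} with centre 2. The 3 leaves are pairwise interchangeable while the centre is fixed, giving Aut(G) = S_3.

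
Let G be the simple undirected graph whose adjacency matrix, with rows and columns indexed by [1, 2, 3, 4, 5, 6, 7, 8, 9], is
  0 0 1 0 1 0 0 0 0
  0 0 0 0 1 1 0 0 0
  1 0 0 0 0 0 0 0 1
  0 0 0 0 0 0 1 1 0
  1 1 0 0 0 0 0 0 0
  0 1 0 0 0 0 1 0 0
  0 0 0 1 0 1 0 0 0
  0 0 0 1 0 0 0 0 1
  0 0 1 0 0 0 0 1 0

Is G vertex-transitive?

Yes

Every vertex has degree 2 and the graph is connected, so G is the 9-cycle C_9. C_9 has 9 rotations and 9 reflections, so Aut(C_9) ≅ D_9 of order 18. Under this action every vertex can be carried to every other, so G is vertex-transitive.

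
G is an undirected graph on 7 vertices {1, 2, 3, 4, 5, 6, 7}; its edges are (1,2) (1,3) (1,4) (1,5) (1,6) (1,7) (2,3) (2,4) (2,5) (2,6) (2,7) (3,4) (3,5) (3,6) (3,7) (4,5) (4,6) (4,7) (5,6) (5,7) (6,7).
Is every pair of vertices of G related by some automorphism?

Yes

All 7 vertices are pairwise adjacent: G = K_7. Any permutation of the 7 vertices preserves K_7, so Aut(K_7) = S_7 of order 7! = 5040. Under this action every vertex can be carried to every other, so G is vertex-transitive.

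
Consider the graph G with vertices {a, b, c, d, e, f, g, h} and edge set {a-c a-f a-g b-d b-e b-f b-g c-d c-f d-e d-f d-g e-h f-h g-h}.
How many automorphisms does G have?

The degree sequence is [3, 4, 3, 5, 3, 5, 4, 3]. Checking the degree-preserving permutations of the vertex set shows that none except the identity preserves every edge, so Aut(G) is trivial.

1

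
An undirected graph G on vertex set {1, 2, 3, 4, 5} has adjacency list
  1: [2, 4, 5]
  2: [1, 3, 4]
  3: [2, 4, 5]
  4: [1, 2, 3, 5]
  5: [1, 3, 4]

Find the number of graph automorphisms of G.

8

Vertex 4 is the unique vertex of degree 4; the remaining 4 vertices each have degree 3 and induce a cycle, so G is the wheel on 5 vertices with hub 4. Every automorphism fixes the hub and acts on the rim 4-cycle, so Aut(G) ≅ Aut(C_4) = D_4 of order 8.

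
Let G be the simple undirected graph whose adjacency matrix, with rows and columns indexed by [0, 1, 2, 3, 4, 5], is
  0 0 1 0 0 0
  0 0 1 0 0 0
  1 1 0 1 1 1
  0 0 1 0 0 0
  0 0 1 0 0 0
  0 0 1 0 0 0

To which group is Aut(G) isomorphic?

Vertex 2 has degree 5 and every other vertex has degree 1, so G is the star K_{1,5} with centre 2. The 5 leaves are pairwise interchangeable while the centre is fixed, giving Aut(G) = S_5.

the symmetric group on 5 letters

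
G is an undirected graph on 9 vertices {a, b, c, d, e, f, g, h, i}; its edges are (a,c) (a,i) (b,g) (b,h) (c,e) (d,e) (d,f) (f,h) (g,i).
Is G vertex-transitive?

G is 2-regular and connected on 9 vertices, i.e. the cycle C_9. C_9 has 9 rotations and 9 reflections, so Aut(C_9) ≅ D_9 of order 18. Under this action every vertex can be carried to every other, so G is vertex-transitive.

Yes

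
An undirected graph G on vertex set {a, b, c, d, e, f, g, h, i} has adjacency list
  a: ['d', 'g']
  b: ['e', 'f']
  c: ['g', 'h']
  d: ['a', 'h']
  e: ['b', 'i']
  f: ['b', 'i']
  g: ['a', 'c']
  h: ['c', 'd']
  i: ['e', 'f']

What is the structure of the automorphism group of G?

D_5 × D_4

G has two connected components, {a, c, d, g, h} and {b, e, f, i}; each is 2-regular, so G = C_5 ⊔ C_4. No automorphism exchanges components of different sizes, hence Aut(G) is the direct product D_5 × D_4, order 80.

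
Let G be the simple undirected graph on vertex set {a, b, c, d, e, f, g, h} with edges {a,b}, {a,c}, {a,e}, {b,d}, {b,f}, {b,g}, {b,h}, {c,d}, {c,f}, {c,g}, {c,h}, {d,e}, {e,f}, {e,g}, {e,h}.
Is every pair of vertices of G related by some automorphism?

No

Automorphisms preserve degree, but G has vertices of degree 3 and vertices of degree 5; no automorphism maps one to the other, so G is not vertex-transitive.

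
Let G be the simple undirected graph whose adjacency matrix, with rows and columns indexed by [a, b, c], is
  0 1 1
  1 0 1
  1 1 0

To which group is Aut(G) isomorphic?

S_3

All 3 vertices are pairwise adjacent: G = K_3. Every bijection on the vertex set is an automorphism of K_3; hence Aut(K_3) ≅ S_3, order 6.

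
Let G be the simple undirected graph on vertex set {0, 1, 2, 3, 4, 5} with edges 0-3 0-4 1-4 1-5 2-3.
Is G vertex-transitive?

Automorphisms preserve degree, but G has vertices of degree 1 and vertices of degree 2; no automorphism maps one to the other, so G is not vertex-transitive.

No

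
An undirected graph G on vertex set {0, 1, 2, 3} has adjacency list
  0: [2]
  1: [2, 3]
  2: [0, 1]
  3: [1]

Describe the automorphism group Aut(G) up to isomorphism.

the cyclic group of order 2

The degree sequence is [1, 2, 2, 1]; the two degree-1 vertices 0 and 3 are the ends of a path, so G = P_4. The only nontrivial automorphism of a path is the end-to-end reflection, so Aut(G) ≅ Z_2.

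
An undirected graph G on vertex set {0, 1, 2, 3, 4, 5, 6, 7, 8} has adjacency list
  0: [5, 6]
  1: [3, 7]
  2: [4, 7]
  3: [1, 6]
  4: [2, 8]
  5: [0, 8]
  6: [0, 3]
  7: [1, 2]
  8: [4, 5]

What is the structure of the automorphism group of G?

D_9

G is 2-regular and connected on 9 vertices, i.e. the cycle C_9. The automorphisms of the 9-cycle are exactly the symmetries of a regular 9-gon: the dihedral group D_9, |D_9| = 18.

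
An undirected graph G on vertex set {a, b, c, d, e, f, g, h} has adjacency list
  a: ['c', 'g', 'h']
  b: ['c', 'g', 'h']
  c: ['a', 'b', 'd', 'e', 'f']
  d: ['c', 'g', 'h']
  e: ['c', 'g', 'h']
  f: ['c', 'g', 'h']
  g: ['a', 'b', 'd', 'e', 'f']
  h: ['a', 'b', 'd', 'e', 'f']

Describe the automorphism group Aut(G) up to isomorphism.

S_3 × S_5

The vertices split by degree into {c, g, h} (degree 5) and {a, b, d, e, f} (degree 3); every edge runs between the two parts, so G is the complete bipartite graph K_{3,5}. The parts have unequal sizes, so no automorphism swaps them; each part is permuted independently, giving S_3 × S_5 of order 3!·5! = 720.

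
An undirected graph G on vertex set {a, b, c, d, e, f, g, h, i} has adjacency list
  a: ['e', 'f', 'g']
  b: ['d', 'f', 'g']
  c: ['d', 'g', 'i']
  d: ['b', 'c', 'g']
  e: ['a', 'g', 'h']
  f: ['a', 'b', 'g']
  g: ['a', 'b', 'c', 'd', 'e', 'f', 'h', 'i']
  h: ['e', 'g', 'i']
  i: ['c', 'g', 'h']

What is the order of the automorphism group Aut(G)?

16

Vertex g is the unique vertex of degree 8; the remaining 8 vertices each have degree 3 and induce a cycle, so G is the wheel on 9 vertices with hub g. Every automorphism fixes the hub and acts on the rim 8-cycle, so Aut(G) ≅ Aut(C_8) = D_8 of order 16.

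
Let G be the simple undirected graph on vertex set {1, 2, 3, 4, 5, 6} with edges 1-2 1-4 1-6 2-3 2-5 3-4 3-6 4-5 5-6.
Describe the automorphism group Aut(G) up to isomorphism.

(S_3 × S_3) ⋊ Z_2

G is 3-regular and bipartite with parts {1, 3, 5} and {2, 4, 6} (each part is independent and every cross-pair is an edge), so G = K_{3,3}. Each part can be permuted independently (S_3 × S_3) and the two equal-size parts can also be swapped, giving (S_3 × S_3) ⋊ Z_2 of order 2·(3!)² = 72.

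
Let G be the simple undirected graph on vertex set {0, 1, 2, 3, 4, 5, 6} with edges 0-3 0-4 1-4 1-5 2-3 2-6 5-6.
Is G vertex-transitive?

Yes

Every vertex has degree 2 and the graph is connected, so G is the 7-cycle C_7. The automorphisms of the 7-cycle are exactly the symmetries of a regular 7-gon: the dihedral group D_7, |D_7| = 14. This group acts transitively on the 7 vertices.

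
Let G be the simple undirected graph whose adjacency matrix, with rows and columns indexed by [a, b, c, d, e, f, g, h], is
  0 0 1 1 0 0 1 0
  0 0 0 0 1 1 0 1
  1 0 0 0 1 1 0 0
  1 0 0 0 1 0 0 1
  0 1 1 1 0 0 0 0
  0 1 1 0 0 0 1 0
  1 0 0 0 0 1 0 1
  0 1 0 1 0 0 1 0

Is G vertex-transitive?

Yes

G is 3-regular and bipartite on 2^3 = 8 vertices with girth 4; it is the hypercube graph Q_3. Aut(Q_3) consists of the signed permutations of the 3 coordinate axes: 3! permutations times 2^3 sign flips, so |Aut| = 2^3·3! = 48. This group acts transitively on the 8 vertices.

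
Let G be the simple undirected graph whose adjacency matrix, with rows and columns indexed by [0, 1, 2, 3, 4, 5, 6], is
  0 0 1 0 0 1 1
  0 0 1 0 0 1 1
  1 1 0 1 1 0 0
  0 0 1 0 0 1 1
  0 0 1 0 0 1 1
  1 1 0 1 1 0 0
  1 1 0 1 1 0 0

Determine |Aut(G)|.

144

The vertices split by degree into {2, 5, 6} (degree 4) and {0, 1, 3, 4} (degree 3); every edge runs between the two parts, so G is the complete bipartite graph K_{3,4}. The parts have unequal sizes, so no automorphism swaps them; each part is permuted independently, giving S_3 × S_4 of order 3!·4! = 144.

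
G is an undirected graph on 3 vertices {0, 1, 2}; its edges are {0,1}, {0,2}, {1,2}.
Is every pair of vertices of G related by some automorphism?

Every vertex has degree 2, so G is the complete graph K_3. Every bijection on the vertex set is an automorphism of K_3; hence Aut(K_3) ≅ S_3, order 6. Under this action every vertex can be carried to every other, so G is vertex-transitive.

Yes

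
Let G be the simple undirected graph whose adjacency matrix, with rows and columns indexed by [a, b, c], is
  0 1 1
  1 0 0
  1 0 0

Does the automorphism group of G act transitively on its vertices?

Vertex a is the only vertex of degree 2, so every automorphism fixes it; G is not vertex-transitive.

No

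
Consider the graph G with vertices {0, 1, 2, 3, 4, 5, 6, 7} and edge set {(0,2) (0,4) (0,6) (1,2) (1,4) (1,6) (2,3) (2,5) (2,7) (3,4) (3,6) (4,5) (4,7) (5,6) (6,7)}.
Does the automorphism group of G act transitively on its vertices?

No

Automorphisms preserve degree, but G has vertices of degree 3 and vertices of degree 5; no automorphism maps one to the other, so G is not vertex-transitive.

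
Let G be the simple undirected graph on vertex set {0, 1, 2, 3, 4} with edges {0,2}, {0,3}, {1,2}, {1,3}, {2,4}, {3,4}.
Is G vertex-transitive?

Automorphisms preserve degree, but G has vertices of degree 2 and vertices of degree 3; no automorphism maps one to the other, so G is not vertex-transitive.

No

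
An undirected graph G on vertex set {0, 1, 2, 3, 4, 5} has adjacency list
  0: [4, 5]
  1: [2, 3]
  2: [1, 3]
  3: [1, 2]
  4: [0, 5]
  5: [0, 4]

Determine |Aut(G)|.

72

G has two connected components, {1, 2, 3} and {0, 4, 5}; each is 2-regular, so G = C_3 ⊔ C_3. With two isomorphic components, Aut(G) = Aut(C_3) ≀ S_2 = (D_3 × D_3) ⋊ Z_2: permute each cycle by D_3, then optionally swap the two cycles. Order 2·(2·3)² = 72.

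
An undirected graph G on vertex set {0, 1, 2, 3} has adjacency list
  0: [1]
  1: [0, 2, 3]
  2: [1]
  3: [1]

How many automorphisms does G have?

6

Vertex 1 has degree 3 and every other vertex has degree 1, so G is the star K_{1,3} with centre 1. Any automorphism fixes the centre and permutes the 3 leaves freely, so Aut(G) ≅ S_3 of order 3! = 6.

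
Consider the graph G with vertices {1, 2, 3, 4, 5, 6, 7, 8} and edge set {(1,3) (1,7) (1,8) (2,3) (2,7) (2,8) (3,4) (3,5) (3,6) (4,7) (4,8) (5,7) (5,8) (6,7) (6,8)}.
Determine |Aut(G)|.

720

The vertices split by degree into {3, 7, 8} (degree 5) and {1, 2, 4, 5, 6} (degree 3); every edge runs between the two parts, so G is the complete bipartite graph K_{3,5}. The parts have unequal sizes, so no automorphism swaps them; each part is permuted independently, giving S_5 × S_3 of order 5!·3! = 720.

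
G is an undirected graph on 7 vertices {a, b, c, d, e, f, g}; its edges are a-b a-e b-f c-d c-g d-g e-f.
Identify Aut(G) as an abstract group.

G has two connected components, {a, b, e, f} and {c, d, g}; each is 2-regular, so G = C_4 ⊔ C_3. The components are non-isomorphic (different sizes), so Aut(G) = Aut(C_3) × Aut(C_4) = D_3 × D_4 of order 6·8 = 48.

D_3 × D_4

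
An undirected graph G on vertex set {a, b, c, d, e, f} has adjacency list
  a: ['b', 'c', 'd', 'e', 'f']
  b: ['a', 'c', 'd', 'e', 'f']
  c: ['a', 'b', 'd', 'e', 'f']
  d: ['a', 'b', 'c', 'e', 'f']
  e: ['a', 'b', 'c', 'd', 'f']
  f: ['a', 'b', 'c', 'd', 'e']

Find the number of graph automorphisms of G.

720

Every vertex has degree 5, so G is the complete graph K_6. Every bijection on the vertex set is an automorphism of K_6; hence Aut(K_6) ≅ S_6, order 720.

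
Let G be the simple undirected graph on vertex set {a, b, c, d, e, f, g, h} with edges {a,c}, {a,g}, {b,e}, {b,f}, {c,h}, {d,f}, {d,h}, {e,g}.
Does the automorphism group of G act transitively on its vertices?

Yes

Every vertex has degree 2 and the graph is connected, so G is the 8-cycle C_8. The automorphisms of the 8-cycle are exactly the symmetries of a regular 8-gon: the dihedral group D_8, |D_8| = 16. This group acts transitively on the 8 vertices.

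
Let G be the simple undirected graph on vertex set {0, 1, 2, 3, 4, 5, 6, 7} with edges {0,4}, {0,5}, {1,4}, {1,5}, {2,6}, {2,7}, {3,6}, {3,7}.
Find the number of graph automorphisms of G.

G has two connected components, {0, 1, 4, 5} and {2, 3, 6, 7}; each is 2-regular, so G = C_4 ⊔ C_4. Aut of a disjoint union of two copies of C_4 is the wreath product D_4 ≀ Z_2, of order 2·8² = 128.

128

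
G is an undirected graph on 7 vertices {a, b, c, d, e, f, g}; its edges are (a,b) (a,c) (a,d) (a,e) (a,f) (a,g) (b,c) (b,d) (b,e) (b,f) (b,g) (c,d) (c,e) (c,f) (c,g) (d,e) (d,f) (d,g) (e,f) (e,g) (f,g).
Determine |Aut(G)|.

5040

All 7 vertices are pairwise adjacent: G = K_7. Any permutation of the 7 vertices preserves K_7, so Aut(K_7) = S_7 of order 7! = 5040.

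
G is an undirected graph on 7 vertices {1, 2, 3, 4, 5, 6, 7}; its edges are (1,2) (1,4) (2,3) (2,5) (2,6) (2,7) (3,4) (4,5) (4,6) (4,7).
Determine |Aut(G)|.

The vertices split by degree into {2, 4} (degree 5) and {1, 3, 5, 6, 7} (degree 2); every edge runs between the two parts, so G is the complete bipartite graph K_{2,5}. Automorphisms preserve the bipartition setwise (since the parts differ in size) and act as S_2 × S_5 within it; |Aut| = 240.

240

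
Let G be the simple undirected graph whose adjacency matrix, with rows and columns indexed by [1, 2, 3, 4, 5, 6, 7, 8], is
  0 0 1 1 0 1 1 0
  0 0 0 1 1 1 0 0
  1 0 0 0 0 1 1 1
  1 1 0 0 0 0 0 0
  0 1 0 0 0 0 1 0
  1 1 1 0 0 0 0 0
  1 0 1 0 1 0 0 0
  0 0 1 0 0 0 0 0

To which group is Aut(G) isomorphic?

Degrees alone do not determine every vertex (e.g. 1 and 3 both have degree 4), but their neighbour-degree multisets differ: N(1) has degrees [2, 3, 3, 4] while N(3) has degrees [1, 3, 3, 4]. Repeating this refinement separates all vertices, so the only automorphism is the identity.

the trivial group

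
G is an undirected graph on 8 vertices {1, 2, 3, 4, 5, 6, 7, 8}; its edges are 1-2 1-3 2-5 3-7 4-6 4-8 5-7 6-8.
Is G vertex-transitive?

G has two connected components, {1, 2, 3, 5, 7} and {4, 6, 8}; each is 2-regular, so G = C_5 ⊔ C_3. The orbit of 1 under Aut(G) is {1, 2, 3, 5, 7}, which does not contain 4, so G is not vertex-transitive.

No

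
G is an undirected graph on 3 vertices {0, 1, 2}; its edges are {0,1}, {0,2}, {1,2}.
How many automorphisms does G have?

All 3 vertices are pairwise adjacent: G = K_3. Any permutation of the 3 vertices preserves K_3, so Aut(K_3) = S_3 of order 3! = 6.

6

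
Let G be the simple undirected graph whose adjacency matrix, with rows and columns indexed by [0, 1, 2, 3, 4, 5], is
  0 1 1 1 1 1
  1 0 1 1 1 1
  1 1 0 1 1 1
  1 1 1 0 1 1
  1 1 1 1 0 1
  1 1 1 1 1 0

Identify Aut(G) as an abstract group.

All 6 vertices are pairwise adjacent: G = K_6. Any permutation of the 6 vertices preserves K_6, so Aut(K_6) = S_6 of order 6! = 720.

the symmetric group on 6 letters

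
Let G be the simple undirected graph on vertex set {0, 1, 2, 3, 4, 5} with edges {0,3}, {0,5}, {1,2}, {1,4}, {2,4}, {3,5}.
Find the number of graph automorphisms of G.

72

G has two connected components, {1, 2, 4} and {0, 3, 5}; each is 2-regular, so G = C_3 ⊔ C_3. With two isomorphic components, Aut(G) = Aut(C_3) ≀ S_2 = (D_3 × D_3) ⋊ Z_2: permute each cycle by D_3, then optionally swap the two cycles. Order 2·(2·3)² = 72.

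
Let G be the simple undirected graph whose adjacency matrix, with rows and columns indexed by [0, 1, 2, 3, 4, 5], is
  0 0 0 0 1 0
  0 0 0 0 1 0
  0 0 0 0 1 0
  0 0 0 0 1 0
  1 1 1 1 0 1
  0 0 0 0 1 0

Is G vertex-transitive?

No

Vertex 4 is the only vertex of degree 5, so every automorphism fixes it; G is not vertex-transitive.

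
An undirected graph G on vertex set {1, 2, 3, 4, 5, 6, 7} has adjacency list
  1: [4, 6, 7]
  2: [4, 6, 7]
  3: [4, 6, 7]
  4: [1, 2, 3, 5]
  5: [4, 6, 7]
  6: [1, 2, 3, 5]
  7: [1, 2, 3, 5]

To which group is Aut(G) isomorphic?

S_3 × S_4

The vertices split by degree into {4, 6, 7} (degree 4) and {1, 2, 3, 5} (degree 3); every edge runs between the two parts, so G is the complete bipartite graph K_{3,4}. The parts have unequal sizes, so no automorphism swaps them; each part is permuted independently, giving S_3 × S_4 of order 3!·4! = 144.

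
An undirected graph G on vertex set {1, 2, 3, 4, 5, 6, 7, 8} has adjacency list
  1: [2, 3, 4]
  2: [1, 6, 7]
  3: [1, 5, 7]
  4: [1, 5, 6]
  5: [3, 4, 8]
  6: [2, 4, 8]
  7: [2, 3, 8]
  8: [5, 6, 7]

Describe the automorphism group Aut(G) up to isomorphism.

Z_2^3 ⋊ S_3

G is 3-regular and bipartite on 2^3 = 8 vertices with girth 4; it is the hypercube graph Q_3. Aut(Q_3) consists of the signed permutations of the 3 coordinate axes: 3! permutations times 2^3 sign flips, so |Aut| = 2^3·3! = 48.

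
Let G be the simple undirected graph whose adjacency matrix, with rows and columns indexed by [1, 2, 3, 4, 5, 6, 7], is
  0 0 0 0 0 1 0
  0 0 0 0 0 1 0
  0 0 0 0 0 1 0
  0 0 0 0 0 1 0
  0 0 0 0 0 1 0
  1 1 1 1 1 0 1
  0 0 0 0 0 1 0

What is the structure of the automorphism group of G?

Vertex 6 has degree 6 and every other vertex has degree 1, so G is the star K_{1,6} with centre 6. Any automorphism fixes the centre and permutes the 6 leaves freely, so Aut(G) ≅ S_6 of order 6! = 720.

the symmetric group on 6 letters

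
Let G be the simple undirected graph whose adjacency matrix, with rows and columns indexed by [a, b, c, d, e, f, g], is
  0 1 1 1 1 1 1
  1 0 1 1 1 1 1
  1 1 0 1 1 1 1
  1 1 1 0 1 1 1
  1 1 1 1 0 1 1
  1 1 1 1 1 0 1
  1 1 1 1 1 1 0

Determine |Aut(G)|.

Every vertex has degree 6, so G is the complete graph K_7. Any permutation of the 7 vertices preserves K_7, so Aut(K_7) = S_7 of order 7! = 5040.

5040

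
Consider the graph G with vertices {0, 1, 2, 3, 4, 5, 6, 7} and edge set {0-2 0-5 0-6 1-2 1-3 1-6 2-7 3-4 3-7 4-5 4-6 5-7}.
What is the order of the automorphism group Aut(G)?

48

G is 3-regular and bipartite on 2^3 = 8 vertices with girth 4; it is the hypercube graph Q_3. The symmetry group of the 3-cube is the hyperoctahedral group B_3 = Z_2 ≀ S_3, of order 2^3·3! = 48.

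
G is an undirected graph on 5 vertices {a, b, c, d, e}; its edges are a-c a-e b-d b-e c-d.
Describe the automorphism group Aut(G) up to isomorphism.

D_5

Every vertex has degree 2 and the graph is connected, so G is the 5-cycle C_5. The automorphisms of the 5-cycle are exactly the symmetries of a regular 5-gon: the dihedral group D_5, |D_5| = 10.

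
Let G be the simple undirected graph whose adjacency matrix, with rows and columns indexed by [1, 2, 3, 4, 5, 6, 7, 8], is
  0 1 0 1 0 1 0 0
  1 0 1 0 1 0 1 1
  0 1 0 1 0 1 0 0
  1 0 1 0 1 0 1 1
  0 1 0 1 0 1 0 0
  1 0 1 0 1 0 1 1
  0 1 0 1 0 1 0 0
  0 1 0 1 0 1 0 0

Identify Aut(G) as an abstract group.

S_5 × S_3

The vertices split by degree into {2, 4, 6} (degree 5) and {1, 3, 5, 7, 8} (degree 3); every edge runs between the two parts, so G is the complete bipartite graph K_{3,5}. Automorphisms preserve the bipartition setwise (since the parts differ in size) and act as S_5 × S_3 within it; |Aut| = 720.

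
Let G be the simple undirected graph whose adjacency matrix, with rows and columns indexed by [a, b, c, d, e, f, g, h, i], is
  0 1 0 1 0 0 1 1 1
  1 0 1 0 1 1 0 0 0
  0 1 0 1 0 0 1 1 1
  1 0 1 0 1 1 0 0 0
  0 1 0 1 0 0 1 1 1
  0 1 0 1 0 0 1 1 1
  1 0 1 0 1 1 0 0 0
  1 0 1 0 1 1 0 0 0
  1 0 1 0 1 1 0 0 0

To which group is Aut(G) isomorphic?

S_5 × S_4

The vertices split by degree into {a, c, e, f} (degree 5) and {b, d, g, h, i} (degree 4); every edge runs between the two parts, so G is the complete bipartite graph K_{4,5}. Automorphisms preserve the bipartition setwise (since the parts differ in size) and act as S_5 × S_4 within it; |Aut| = 2880.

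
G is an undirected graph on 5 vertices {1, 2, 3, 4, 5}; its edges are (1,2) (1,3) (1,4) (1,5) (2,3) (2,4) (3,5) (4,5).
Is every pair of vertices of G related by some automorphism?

No

Vertex 1 is the only vertex of degree 4, so every automorphism fixes it; G is not vertex-transitive.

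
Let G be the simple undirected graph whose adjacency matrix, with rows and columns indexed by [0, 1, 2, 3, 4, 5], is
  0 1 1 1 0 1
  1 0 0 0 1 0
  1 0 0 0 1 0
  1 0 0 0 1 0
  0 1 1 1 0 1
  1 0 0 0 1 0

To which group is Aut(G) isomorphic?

S_4 × S_2

The vertices split by degree into {0, 4} (degree 4) and {1, 2, 3, 5} (degree 2); every edge runs between the two parts, so G is the complete bipartite graph K_{2,4}. Automorphisms preserve the bipartition setwise (since the parts differ in size) and act as S_4 × S_2 within it; |Aut| = 48.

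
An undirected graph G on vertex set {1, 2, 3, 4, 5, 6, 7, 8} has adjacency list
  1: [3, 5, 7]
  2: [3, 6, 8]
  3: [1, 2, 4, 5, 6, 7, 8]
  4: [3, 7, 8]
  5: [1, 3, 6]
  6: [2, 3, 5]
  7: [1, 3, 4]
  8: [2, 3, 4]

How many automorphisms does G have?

14

Vertex 3 is the unique vertex of degree 7; the remaining 7 vertices each have degree 3 and induce a cycle, so G is the wheel on 8 vertices with hub 3. Every automorphism fixes the hub and acts on the rim 7-cycle, so Aut(G) ≅ Aut(C_7) = D_7 of order 14.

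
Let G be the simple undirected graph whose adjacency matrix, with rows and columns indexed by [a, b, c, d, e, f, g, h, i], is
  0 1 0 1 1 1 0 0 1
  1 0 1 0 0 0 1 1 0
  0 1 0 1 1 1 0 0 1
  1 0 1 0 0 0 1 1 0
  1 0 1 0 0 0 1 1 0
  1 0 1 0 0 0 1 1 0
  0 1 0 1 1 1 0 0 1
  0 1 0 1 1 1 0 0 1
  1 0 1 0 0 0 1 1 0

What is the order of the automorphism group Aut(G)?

The vertices split by degree into {a, c, g, h} (degree 5) and {b, d, e, f, i} (degree 4); every edge runs between the two parts, so G is the complete bipartite graph K_{4,5}. Automorphisms preserve the bipartition setwise (since the parts differ in size) and act as S_5 × S_4 within it; |Aut| = 2880.

2880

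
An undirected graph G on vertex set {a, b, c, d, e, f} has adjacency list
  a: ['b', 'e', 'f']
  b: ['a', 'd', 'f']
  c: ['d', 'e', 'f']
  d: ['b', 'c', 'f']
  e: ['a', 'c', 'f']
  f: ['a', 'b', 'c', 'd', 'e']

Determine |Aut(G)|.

10

Vertex f is the unique vertex of degree 5; the remaining 5 vertices each have degree 3 and induce a cycle, so G is the wheel on 6 vertices with hub f. With the hub fixed, the remaining symmetry is that of the rim cycle C_5, giving the dihedral group D_5.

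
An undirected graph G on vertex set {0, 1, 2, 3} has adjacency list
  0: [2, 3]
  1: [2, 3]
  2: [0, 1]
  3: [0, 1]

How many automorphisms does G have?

8

G is 2-regular and bipartite on 2^2 = 4 vertices with girth 4; it is the hypercube graph Q_2. The symmetry group of the 2-cube is the hyperoctahedral group B_2 = Z_2 ≀ S_2, of order 2^2·2! = 8.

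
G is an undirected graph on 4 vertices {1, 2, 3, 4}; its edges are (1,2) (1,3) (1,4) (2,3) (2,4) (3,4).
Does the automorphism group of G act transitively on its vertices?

Every vertex has degree 3, so G is the complete graph K_4. Every bijection on the vertex set is an automorphism of K_4; hence Aut(K_4) ≅ S_4, order 24. Under this action every vertex can be carried to every other, so G is vertex-transitive.

Yes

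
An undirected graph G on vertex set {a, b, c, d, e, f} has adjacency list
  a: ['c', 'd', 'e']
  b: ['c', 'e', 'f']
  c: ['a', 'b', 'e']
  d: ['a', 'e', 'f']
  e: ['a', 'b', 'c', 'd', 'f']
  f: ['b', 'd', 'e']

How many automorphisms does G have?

Vertex e is the unique vertex of degree 5; the remaining 5 vertices each have degree 3 and induce a cycle, so G is the wheel on 6 vertices with hub e. With the hub fixed, the remaining symmetry is that of the rim cycle C_5, giving the dihedral group D_5.

10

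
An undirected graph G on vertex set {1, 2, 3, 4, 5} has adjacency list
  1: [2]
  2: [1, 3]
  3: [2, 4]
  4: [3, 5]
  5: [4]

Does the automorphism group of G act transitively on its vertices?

No

Automorphisms preserve degree, but G has vertices of degree 1 and vertices of degree 2; no automorphism maps one to the other, so G is not vertex-transitive.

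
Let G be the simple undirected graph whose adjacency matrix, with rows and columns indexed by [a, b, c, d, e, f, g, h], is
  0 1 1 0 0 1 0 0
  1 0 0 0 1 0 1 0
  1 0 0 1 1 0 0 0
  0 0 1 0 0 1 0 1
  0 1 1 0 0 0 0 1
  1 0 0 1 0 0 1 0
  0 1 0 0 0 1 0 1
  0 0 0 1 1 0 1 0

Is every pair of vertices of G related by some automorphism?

Yes

G is 3-regular and bipartite on 2^3 = 8 vertices with girth 4; it is the hypercube graph Q_3. The symmetry group of the 3-cube is the hyperoctahedral group B_3 = Z_2 ≀ S_3, of order 2^3·3! = 48. This group acts transitively on the 8 vertices.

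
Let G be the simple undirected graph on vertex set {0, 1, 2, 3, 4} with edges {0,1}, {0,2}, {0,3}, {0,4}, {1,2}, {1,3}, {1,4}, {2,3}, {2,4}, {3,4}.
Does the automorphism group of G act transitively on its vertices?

Every vertex has degree 4, so G is the complete graph K_5. Every bijection on the vertex set is an automorphism of K_5; hence Aut(K_5) ≅ S_5, order 120. Under this action every vertex can be carried to every other, so G is vertex-transitive.

Yes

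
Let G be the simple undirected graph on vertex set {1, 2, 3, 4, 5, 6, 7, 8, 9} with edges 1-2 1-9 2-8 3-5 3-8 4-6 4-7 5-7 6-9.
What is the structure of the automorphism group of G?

G is 2-regular and connected on 9 vertices, i.e. the cycle C_9. C_9 has 9 rotations and 9 reflections, so Aut(C_9) ≅ D_9 of order 18.

D_9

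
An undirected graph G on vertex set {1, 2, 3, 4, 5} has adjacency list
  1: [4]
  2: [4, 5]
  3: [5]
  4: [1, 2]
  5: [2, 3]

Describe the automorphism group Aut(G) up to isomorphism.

The degree sequence is [1, 2, 1, 2, 2]; the two degree-1 vertices 1 and 3 are the ends of a path, so G = P_5. The only nontrivial automorphism of a path is the end-to-end reflection, so Aut(G) ≅ Z_2.

Z_2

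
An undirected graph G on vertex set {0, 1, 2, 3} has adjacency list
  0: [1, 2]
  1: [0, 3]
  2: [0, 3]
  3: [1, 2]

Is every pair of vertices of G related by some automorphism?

G is 2-regular and bipartite on 2^2 = 4 vertices with girth 4; it is the hypercube graph Q_2. Aut(Q_2) consists of the signed permutations of the 2 coordinate axes: 2! permutations times 2^2 sign flips, so |Aut| = 2^2·2! = 8. This group acts transitively on the 4 vertices.

Yes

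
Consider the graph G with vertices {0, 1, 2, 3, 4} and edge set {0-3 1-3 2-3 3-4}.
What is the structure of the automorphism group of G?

the symmetric group on 4 letters

Vertex 3 has degree 4 and every other vertex has degree 1, so G is the star K_{1,4} with centre 3. The 4 leaves are pairwise interchangeable while the centre is fixed, giving Aut(G) = S_4.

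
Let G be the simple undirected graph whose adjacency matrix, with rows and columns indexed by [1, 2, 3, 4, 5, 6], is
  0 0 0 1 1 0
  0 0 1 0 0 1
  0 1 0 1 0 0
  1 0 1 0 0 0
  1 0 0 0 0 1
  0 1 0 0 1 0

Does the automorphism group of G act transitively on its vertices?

Yes

G is 2-regular and connected on 6 vertices, i.e. the cycle C_6. C_6 has 6 rotations and 6 reflections, so Aut(C_6) ≅ D_6 of order 12. Under this action every vertex can be carried to every other, so G is vertex-transitive.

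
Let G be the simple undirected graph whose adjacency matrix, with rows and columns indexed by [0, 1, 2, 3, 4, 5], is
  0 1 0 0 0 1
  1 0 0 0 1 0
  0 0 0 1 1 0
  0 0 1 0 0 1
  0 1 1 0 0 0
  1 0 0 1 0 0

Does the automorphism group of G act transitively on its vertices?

Yes

Every vertex has degree 2 and the graph is connected, so G is the 6-cycle C_6. C_6 has 6 rotations and 6 reflections, so Aut(C_6) ≅ D_6 of order 12. Under this action every vertex can be carried to every other, so G is vertex-transitive.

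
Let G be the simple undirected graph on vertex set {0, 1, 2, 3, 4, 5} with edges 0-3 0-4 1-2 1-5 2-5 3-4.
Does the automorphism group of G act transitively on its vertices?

Yes

G has two connected components, {1, 2, 5} and {0, 3, 4}; each is 2-regular, so G = C_3 ⊔ C_3. With two isomorphic components, Aut(G) = Aut(C_3) ≀ S_2 = (D_3 × D_3) ⋊ Z_2: permute each cycle by D_3, then optionally swap the two cycles. Order 2·(2·3)² = 72. This group acts transitively on the 6 vertices.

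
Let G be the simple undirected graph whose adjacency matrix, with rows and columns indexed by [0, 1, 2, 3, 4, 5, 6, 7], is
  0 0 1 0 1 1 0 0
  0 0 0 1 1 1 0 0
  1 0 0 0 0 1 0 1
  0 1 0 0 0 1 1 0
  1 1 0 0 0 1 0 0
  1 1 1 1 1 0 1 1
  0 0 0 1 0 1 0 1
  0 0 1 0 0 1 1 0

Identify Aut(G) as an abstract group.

Vertex 5 is the unique vertex of degree 7; the remaining 7 vertices each have degree 3 and induce a cycle, so G is the wheel on 8 vertices with hub 5. Every automorphism fixes the hub and acts on the rim 7-cycle, so Aut(G) ≅ Aut(C_7) = D_7 of order 14.

D_7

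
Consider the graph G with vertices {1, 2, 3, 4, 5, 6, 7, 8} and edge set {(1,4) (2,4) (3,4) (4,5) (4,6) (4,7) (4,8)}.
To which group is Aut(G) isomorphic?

Vertex 4 has degree 7 and every other vertex has degree 1, so G is the star K_{1,7} with centre 4. The 7 leaves are pairwise interchangeable while the centre is fixed, giving Aut(G) = S_7.

the symmetric group on 7 letters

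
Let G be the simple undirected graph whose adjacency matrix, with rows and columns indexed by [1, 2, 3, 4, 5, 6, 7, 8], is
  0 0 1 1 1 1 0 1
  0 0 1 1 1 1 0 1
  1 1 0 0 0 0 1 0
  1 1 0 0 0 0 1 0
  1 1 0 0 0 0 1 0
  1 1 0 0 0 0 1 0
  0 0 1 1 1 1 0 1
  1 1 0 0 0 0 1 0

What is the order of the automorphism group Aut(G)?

The vertices split by degree into {1, 2, 7} (degree 5) and {3, 4, 5, 6, 8} (degree 3); every edge runs between the two parts, so G is the complete bipartite graph K_{3,5}. The parts have unequal sizes, so no automorphism swaps them; each part is permuted independently, giving S_3 × S_5 of order 3!·5! = 720.

720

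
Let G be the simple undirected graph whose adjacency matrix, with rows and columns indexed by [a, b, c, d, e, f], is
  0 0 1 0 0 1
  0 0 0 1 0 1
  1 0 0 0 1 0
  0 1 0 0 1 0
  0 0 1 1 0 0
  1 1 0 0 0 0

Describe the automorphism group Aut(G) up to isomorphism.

Every vertex has degree 2 and the graph is connected, so G is the 6-cycle C_6. C_6 has 6 rotations and 6 reflections, so Aut(C_6) ≅ D_6 of order 12.

the dihedral group of order 12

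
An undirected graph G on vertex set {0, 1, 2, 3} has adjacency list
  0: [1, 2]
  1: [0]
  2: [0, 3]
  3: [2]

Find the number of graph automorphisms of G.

The degree sequence is [2, 1, 2, 1]; the two degree-1 vertices 1 and 3 are the ends of a path, so G = P_4. The only nontrivial automorphism of a path is the end-to-end reflection, so Aut(G) ≅ Z_2.

2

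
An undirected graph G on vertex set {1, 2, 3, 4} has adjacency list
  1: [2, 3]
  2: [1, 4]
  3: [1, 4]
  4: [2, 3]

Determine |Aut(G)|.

G is 2-regular and bipartite on 2^2 = 4 vertices with girth 4; it is the hypercube graph Q_2. Aut(Q_2) consists of the signed permutations of the 2 coordinate axes: 2! permutations times 2^2 sign flips, so |Aut| = 2^2·2! = 8.

8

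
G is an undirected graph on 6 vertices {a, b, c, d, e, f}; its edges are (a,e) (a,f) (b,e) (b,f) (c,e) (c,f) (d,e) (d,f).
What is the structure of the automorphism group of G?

S_2 × S_4

The vertices split by degree into {e, f} (degree 4) and {a, b, c, d} (degree 2); every edge runs between the two parts, so G is the complete bipartite graph K_{2,4}. The parts have unequal sizes, so no automorphism swaps them; each part is permuted independently, giving S_2 × S_4 of order 2!·4! = 48.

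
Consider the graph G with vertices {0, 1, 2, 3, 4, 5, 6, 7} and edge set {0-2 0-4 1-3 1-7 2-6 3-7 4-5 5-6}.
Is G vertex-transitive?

No

G has two connected components, {0, 2, 4, 5, 6} and {1, 3, 7}; each is 2-regular, so G = C_5 ⊔ C_3. The orbit of 0 under Aut(G) is {0, 2, 4, 5, 6}, which does not contain 1, so G is not vertex-transitive.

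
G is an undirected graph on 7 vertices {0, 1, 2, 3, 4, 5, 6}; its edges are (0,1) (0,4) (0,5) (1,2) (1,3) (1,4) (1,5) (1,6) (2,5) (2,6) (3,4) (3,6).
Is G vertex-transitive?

Vertex 1 is the only vertex of degree 6, so every automorphism fixes it; G is not vertex-transitive.

No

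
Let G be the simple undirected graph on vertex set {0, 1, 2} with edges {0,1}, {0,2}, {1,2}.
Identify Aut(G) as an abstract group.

All 3 vertices are pairwise adjacent: G = K_3. Every bijection on the vertex set is an automorphism of K_3; hence Aut(K_3) ≅ S_3, order 6.

S_3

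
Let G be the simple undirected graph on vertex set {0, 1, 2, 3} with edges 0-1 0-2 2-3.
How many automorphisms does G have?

The degree sequence is [2, 1, 2, 1]; the two degree-1 vertices 1 and 3 are the ends of a path, so G = P_4. A path has exactly one nontrivial symmetry — reversal — giving Aut(G) of order 2.

2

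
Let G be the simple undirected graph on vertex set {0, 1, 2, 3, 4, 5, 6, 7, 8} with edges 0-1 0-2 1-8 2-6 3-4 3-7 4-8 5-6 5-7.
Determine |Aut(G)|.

18

G is 2-regular and connected on 9 vertices, i.e. the cycle C_9. The automorphisms of the 9-cycle are exactly the symmetries of a regular 9-gon: the dihedral group D_9, |D_9| = 18.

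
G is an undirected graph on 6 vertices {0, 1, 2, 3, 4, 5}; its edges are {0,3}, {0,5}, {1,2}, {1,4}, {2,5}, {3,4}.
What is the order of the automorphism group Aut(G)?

12

G is 2-regular and connected on 6 vertices, i.e. the cycle C_6. C_6 has 6 rotations and 6 reflections, so Aut(C_6) ≅ D_6 of order 12.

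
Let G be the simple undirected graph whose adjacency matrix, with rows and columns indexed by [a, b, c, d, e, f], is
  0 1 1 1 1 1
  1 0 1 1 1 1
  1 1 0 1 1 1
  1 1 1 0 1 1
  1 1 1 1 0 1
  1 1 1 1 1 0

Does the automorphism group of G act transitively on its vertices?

Yes

All 6 vertices are pairwise adjacent: G = K_6. Every bijection on the vertex set is an automorphism of K_6; hence Aut(K_6) ≅ S_6, order 720. This group acts transitively on the 6 vertices.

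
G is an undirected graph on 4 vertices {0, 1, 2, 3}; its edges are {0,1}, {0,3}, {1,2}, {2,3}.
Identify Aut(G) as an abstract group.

G is 2-regular and bipartite with parts {1, 3} and {0, 2} (each part is independent and every cross-pair is an edge), so G = K_{2,2}. Aut(K_{2,2}) is the wreath product S_2 ≀ Z_2: permute within each part, then optionally swap the parts; |Aut| = 2·(2!)² = 8.

S_2 ≀ Z_2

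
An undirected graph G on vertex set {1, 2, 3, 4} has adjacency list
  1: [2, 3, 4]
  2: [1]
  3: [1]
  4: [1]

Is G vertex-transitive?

No

Vertex 1 is the only vertex of degree 3, so every automorphism fixes it; G is not vertex-transitive.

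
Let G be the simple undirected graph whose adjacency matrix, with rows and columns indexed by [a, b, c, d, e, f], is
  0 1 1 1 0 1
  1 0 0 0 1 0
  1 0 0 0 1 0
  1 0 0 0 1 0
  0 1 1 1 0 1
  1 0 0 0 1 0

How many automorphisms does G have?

The vertices split by degree into {a, e} (degree 4) and {b, c, d, f} (degree 2); every edge runs between the two parts, so G is the complete bipartite graph K_{2,4}. Automorphisms preserve the bipartition setwise (since the parts differ in size) and act as S_2 × S_4 within it; |Aut| = 48.

48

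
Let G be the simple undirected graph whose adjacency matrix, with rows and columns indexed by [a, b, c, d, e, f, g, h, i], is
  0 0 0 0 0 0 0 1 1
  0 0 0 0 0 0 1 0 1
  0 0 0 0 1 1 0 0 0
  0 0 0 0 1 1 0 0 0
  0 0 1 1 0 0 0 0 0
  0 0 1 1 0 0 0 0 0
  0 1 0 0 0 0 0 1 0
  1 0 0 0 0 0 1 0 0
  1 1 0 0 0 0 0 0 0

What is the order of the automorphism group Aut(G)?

G has two connected components, {a, b, g, h, i} and {c, d, e, f}; each is 2-regular, so G = C_5 ⊔ C_4. The components are non-isomorphic (different sizes), so Aut(G) = Aut(C_4) × Aut(C_5) = D_4 × D_5 of order 8·10 = 80.

80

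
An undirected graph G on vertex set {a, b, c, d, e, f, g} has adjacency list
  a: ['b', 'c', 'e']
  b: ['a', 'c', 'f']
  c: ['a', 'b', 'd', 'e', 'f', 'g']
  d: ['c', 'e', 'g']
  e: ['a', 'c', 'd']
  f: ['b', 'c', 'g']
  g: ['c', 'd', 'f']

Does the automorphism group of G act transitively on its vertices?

No

Vertex c is the only vertex of degree 6, so every automorphism fixes it; G is not vertex-transitive.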